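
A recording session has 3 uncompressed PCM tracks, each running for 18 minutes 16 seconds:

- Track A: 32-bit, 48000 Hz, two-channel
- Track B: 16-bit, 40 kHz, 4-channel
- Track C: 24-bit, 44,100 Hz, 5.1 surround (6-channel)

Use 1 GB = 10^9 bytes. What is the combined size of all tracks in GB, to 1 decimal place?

18 minutes 16 seconds = 1,096 s.
Track A: 48,000 × 1,096 × 4 × 2 = 420,864,000 bytes.
Track B: 40,000 × 1,096 × 2 × 4 = 350,720,000 bytes.
Track C: 44,100 × 1,096 × 3 × 6 = 870,004,800 bytes.
Total = 1,641,588,800 bytes = 1.6 GB.

1.6 GB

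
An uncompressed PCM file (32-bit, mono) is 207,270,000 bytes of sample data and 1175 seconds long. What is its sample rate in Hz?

Bytes = sample_rate × seconds × bytes_per_sample × channels.
sample_rate = 207,270,000 / (1,175 × 4 × 1) = 207,270,000 / 4,700 = 44,100 Hz.

44,100 Hz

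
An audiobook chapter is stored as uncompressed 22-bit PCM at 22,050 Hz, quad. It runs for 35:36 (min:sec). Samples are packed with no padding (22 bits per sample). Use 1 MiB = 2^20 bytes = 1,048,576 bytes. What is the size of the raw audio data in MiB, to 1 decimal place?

Duration = 35:36 (min:sec) = 2,136 s.
Bits = 22,050 × 2,136 × 22 × 4 = 4,144,694,400 bits = 518,086,800 bytes.
518,086,800 / 1,048,576 = 494.1 MiB.

494.1 MiB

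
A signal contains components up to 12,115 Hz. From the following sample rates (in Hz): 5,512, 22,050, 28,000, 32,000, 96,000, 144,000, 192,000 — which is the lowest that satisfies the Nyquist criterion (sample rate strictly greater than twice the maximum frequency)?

28,000 Hz

Need sample rate > 2 × 12,115 = 24,230 Hz.
Lowest listed rate above 24,230 Hz is 28,000 Hz.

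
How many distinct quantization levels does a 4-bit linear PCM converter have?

2^4 = 16.

16 levels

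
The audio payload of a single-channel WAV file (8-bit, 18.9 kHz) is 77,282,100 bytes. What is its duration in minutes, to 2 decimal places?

68.15 minutes

Byte rate = 18,900 × 1 × 1 = 18,900 bytes/s.
Duration = 77,282,100 / 18,900 = 4,089 s.
4,089 s / 60 = 68.15 minutes.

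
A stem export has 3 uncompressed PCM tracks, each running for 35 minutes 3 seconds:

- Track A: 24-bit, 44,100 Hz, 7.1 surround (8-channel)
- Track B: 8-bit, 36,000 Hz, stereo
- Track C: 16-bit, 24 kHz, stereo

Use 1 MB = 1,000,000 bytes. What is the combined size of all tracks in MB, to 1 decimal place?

35 minutes 3 seconds = 2,103 s.
Track A: 44,100 × 2,103 × 3 × 8 = 2,225,815,200 bytes.
Track B: 36,000 × 2,103 × 1 × 2 = 151,416,000 bytes.
Track C: 24,000 × 2,103 × 2 × 2 = 201,888,000 bytes.
Total = 2,579,119,200 bytes = 2579.1 MB.

2579.1 MB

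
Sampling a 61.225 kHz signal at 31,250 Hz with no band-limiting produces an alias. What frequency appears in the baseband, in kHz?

Nyquist = 31,250/2 = 15,625 Hz; 61,225 Hz exceeds it.
Alias = |61,225 − 2×31,250| = |61,225 − 62,500| = 1,275 Hz = 1.275 kHz.

1.275 kHz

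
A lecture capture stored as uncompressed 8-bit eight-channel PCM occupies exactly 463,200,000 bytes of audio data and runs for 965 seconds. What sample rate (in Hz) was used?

Bytes = sample_rate × seconds × bytes_per_sample × channels.
sample_rate = 463,200,000 / (965 × 1 × 8) = 463,200,000 / 7,720 = 60,000 Hz.

60,000 Hz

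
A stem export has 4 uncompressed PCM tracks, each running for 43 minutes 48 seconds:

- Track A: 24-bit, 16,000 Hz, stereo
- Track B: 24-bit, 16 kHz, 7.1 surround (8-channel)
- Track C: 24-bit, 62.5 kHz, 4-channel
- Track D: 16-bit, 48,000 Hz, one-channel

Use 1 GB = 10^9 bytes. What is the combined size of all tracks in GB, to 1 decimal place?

43 minutes 48 seconds = 2,628 s.
Track A: 16,000 × 2,628 × 3 × 2 = 252,288,000 bytes.
Track B: 16,000 × 2,628 × 3 × 8 = 1,009,152,000 bytes.
Track C: 62,500 × 2,628 × 3 × 4 = 1,971,000,000 bytes.
Track D: 48,000 × 2,628 × 2 × 1 = 252,288,000 bytes.
Total = 3,484,728,000 bytes = 3.5 GB.

3.5 GB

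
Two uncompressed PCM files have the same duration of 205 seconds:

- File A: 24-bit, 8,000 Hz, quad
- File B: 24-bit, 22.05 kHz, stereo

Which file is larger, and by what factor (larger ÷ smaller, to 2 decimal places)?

File B, by a factor of 1.38

File A: 8,000 × 3 × 4 = 96,000 bytes/s.
File B: 22,050 × 3 × 2 = 132,300 bytes/s.
File B is larger; ratio = 27,121,500 / 19,680,000 = 1.38.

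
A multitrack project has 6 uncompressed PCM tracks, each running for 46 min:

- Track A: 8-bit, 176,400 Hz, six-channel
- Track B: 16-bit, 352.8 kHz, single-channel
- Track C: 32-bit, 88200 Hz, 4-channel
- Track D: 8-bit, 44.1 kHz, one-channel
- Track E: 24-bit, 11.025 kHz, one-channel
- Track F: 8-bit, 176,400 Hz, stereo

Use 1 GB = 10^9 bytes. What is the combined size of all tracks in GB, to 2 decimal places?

9.95 GB

46 min = 2,760 s.
Track A: 176,400 × 2,760 × 1 × 6 = 2,921,184,000 bytes.
Track B: 352,800 × 2,760 × 2 × 1 = 1,947,456,000 bytes.
Track C: 88,200 × 2,760 × 4 × 4 = 3,894,912,000 bytes.
Track D: 44,100 × 2,760 × 1 × 1 = 121,716,000 bytes.
Track E: 11,025 × 2,760 × 3 × 1 = 91,287,000 bytes.
Track F: 176,400 × 2,760 × 1 × 2 = 973,728,000 bytes.
Total = 9,950,283,000 bytes = 9.95 GB.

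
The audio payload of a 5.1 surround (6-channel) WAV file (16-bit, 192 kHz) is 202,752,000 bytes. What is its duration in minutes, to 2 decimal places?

Byte rate = 192,000 × 2 × 6 = 2,304,000 bytes/s.
Duration = 202,752,000 / 2,304,000 = 88 s.
88 s / 60 = 1.47 minutes.

1.47 minutes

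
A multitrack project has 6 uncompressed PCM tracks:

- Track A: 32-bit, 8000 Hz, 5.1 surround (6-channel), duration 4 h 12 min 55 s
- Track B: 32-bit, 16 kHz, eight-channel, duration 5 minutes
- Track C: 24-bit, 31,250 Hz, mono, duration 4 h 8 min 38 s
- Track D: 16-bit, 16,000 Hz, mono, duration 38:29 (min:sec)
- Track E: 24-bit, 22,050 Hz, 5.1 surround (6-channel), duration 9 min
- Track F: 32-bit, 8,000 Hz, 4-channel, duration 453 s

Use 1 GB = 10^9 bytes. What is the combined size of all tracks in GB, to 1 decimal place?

4.8 GB

Track A: 4 h 12 min 55 s = 15,175 s; 8,000 × 15,175 × 4 × 6 = 2,913,600,000 bytes.
Track B: 5 minutes = 300 s; 16,000 × 300 × 4 × 8 = 153,600,000 bytes.
Track C: 4 h 8 min 38 s = 14,918 s; 31,250 × 14,918 × 3 × 1 = 1,398,562,500 bytes.
Track D: 38:29 (min:sec) = 2,309 s; 16,000 × 2,309 × 2 × 1 = 73,888,000 bytes.
Track E: 9 min = 540 s; 22,050 × 540 × 3 × 6 = 214,326,000 bytes.
Track F: 8,000 × 453 × 4 × 4 = 57,984,000 bytes.
Total = 4,811,960,500 bytes = 4.8 GB.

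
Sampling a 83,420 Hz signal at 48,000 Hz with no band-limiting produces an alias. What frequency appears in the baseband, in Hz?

Nyquist = 48,000/2 = 24,000 Hz; 83,420 Hz exceeds it.
Alias = |83,420 − 2×48,000| = |83,420 − 96,000| = 12,580 Hz.

12,580 Hz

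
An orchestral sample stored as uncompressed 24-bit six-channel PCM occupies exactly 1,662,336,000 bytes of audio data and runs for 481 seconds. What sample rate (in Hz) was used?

Bytes = sample_rate × seconds × bytes_per_sample × channels.
sample_rate = 1,662,336,000 / (481 × 3 × 6) = 1,662,336,000 / 8,658 = 192,000 Hz.

192,000 Hz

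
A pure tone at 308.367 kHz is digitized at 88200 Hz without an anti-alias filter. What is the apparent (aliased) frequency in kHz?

43.767 kHz

Nyquist = 88,200/2 = 44,100 Hz; 308,367 Hz exceeds it.
Alias = |308,367 − 3×88,200| = |308,367 − 264,600| = 43,767 Hz = 43.767 kHz.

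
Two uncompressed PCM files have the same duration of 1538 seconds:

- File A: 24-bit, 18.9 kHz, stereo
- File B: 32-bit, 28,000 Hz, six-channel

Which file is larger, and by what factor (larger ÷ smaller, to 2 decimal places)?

File B, by a factor of 5.93

File A: 18,900 × 3 × 2 = 113,400 bytes/s.
File B: 28,000 × 4 × 6 = 672,000 bytes/s.
File B is larger; ratio = 1,033,536,000 / 174,409,200 = 5.93.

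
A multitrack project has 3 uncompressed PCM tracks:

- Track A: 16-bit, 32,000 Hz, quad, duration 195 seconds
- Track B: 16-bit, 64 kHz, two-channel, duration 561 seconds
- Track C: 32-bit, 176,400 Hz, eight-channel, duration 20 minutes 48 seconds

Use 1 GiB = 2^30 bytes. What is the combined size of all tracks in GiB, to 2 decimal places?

6.74 GiB

Track A: 32,000 × 195 × 2 × 4 = 49,920,000 bytes.
Track B: 64,000 × 561 × 2 × 2 = 143,616,000 bytes.
Track C: 20 minutes 48 seconds = 1,248 s; 176,400 × 1,248 × 4 × 8 = 7,044,710,400 bytes.
Total = 7,238,246,400 bytes = 6.74 GiB.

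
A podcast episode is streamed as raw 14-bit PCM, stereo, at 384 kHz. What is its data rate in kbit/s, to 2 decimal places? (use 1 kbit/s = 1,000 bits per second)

10752.00 kbit/s

Bit rate = 384,000 × 14 × 2 = 10,752,000 bits/s.
= 10752.00 kbit/s.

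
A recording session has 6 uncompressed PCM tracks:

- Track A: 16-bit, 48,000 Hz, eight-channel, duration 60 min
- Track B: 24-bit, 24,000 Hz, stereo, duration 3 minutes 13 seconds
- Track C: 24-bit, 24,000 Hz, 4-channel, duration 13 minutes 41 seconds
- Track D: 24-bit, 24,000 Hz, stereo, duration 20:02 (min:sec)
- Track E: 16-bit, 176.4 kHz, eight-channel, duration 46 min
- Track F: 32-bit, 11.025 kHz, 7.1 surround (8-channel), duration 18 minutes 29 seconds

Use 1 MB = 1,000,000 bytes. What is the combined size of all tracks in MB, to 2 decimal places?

11383.21 MB

Track A: 60 min = 3,600 s; 48,000 × 3,600 × 2 × 8 = 2,764,800,000 bytes.
Track B: 3 minutes 13 seconds = 193 s; 24,000 × 193 × 3 × 2 = 27,792,000 bytes.
Track C: 13 minutes 41 seconds = 821 s; 24,000 × 821 × 3 × 4 = 236,448,000 bytes.
Track D: 20:02 (min:sec) = 1,202 s; 24,000 × 1,202 × 3 × 2 = 173,088,000 bytes.
Track E: 46 min = 2,760 s; 176,400 × 2,760 × 2 × 8 = 7,789,824,000 bytes.
Track F: 18 minutes 29 seconds = 1,109 s; 11,025 × 1,109 × 4 × 8 = 391,255,200 bytes.
Total = 11,383,207,200 bytes = 11383.21 MB.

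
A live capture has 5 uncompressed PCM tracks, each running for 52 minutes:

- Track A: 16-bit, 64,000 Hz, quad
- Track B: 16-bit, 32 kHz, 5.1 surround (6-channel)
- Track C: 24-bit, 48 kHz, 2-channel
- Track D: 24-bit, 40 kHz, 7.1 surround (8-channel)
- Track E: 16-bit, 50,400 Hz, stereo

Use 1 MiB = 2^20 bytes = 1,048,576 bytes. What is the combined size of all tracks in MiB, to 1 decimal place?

52 minutes = 3,120 s.
Track A: 64,000 × 3,120 × 2 × 4 = 1,597,440,000 bytes.
Track B: 32,000 × 3,120 × 2 × 6 = 1,198,080,000 bytes.
Track C: 48,000 × 3,120 × 3 × 2 = 898,560,000 bytes.
Track D: 40,000 × 3,120 × 3 × 8 = 2,995,200,000 bytes.
Track E: 50,400 × 3,120 × 2 × 2 = 628,992,000 bytes.
Total = 7,318,272,000 bytes = 6979.2 MiB.

6979.2 MiB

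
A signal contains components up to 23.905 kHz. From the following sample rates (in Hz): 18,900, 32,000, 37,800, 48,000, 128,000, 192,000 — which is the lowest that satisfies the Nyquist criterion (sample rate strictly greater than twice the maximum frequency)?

Need sample rate > 2 × 23,905 = 47,810 Hz.
Lowest listed rate above 47,810 Hz is 48,000 Hz.

48,000 Hz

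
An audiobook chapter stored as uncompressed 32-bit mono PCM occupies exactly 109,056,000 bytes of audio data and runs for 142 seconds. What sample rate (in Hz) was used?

192,000 Hz

Bytes = sample_rate × seconds × bytes_per_sample × channels.
sample_rate = 109,056,000 / (142 × 4 × 1) = 109,056,000 / 568 = 192,000 Hz.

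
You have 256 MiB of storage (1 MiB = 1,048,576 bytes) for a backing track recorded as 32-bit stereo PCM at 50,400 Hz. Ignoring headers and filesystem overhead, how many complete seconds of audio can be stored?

Uncompressed byte rate = 50,400 × 4 × 2 = 403,200 bytes/s.
Capacity = 256 × 1,048,576 = 268,435,456 bytes.
268,435,456 / 403,200 ≈ 665.76 s → 665 seconds.

665 seconds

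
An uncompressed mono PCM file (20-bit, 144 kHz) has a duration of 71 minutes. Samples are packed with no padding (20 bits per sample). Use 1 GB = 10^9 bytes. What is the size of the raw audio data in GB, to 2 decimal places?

1.53 GB

Duration = 71 minutes = 4,260 s.
Bits = 144,000 × 4,260 × 20 × 1 = 12,268,800,000 bits = 1,533,600,000 bytes.
1,533,600,000 / 1,000,000,000 = 1.53 GB.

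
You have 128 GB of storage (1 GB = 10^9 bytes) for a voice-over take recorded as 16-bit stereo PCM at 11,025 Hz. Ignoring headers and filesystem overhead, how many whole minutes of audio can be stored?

48,374 minutes

Uncompressed byte rate = 11,025 × 2 × 2 = 44,100 bytes/s.
Capacity = 128 × 1,000,000,000 = 128,000,000,000 bytes.
128,000,000,000 / 44,100 ≈ 2902494.33 s → 48,374 minutes.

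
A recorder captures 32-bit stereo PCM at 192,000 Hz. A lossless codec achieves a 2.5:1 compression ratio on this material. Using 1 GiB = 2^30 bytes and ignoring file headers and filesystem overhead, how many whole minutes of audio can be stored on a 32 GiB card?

932 minutes

Uncompressed byte rate = 192,000 × 4 × 2 = 1,536,000 bytes/s.
After 2.5:1 compression, effective rate ≈ 614400 bytes/s.
Capacity = 32 × 1,073,741,824 = 34,359,738,368 bytes.
34,359,738,368 / effective rate ≈ 55924.05 s → 932 minutes.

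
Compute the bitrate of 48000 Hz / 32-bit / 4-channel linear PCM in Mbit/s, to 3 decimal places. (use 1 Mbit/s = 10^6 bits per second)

Bit rate = 48,000 × 32 × 4 = 6,144,000 bits/s.
= 6.144 Mbit/s.

6.144 Mbit/s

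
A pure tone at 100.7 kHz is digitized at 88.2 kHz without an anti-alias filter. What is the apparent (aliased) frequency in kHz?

Nyquist = 88,200/2 = 44,100 Hz; 100,700 Hz exceeds it.
Alias = |100,700 − 1×88,200| = |100,700 − 88,200| = 12,500 Hz = 12.5 kHz.

12.5 kHz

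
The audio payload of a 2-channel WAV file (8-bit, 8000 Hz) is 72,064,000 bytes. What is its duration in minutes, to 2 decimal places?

Byte rate = 8,000 × 1 × 2 = 16,000 bytes/s.
Duration = 72,064,000 / 16,000 = 4,504 s.
4,504 s / 60 = 75.07 minutes.

75.07 minutes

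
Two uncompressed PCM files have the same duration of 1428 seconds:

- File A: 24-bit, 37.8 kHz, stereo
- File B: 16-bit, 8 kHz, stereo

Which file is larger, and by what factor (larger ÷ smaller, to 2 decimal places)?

File A: 37,800 × 3 × 2 = 226,800 bytes/s.
File B: 8,000 × 2 × 2 = 32,000 bytes/s.
File A is larger; ratio = 323,870,400 / 45,696,000 = 7.09.

File A, by a factor of 7.09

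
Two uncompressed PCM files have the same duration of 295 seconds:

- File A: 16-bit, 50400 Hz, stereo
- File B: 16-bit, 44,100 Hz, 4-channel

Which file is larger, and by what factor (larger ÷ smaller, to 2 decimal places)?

File B, by a factor of 1.75

File A: 50,400 × 2 × 2 = 201,600 bytes/s.
File B: 44,100 × 2 × 4 = 352,800 bytes/s.
File B is larger; ratio = 104,076,000 / 59,472,000 = 1.75.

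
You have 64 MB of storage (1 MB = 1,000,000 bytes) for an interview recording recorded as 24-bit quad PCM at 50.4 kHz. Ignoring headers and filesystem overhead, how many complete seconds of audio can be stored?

Uncompressed byte rate = 50,400 × 3 × 4 = 604,800 bytes/s.
Capacity = 64 × 1,000,000 = 64,000,000 bytes.
64,000,000 / 604,800 ≈ 105.82 s → 105 seconds.

105 seconds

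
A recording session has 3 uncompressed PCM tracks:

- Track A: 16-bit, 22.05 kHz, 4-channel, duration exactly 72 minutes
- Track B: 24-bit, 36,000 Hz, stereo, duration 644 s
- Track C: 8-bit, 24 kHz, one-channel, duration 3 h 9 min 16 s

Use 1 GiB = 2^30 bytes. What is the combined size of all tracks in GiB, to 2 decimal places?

Track A: exactly 72 minutes = 4,320 s; 22,050 × 4,320 × 2 × 4 = 762,048,000 bytes.
Track B: 36,000 × 644 × 3 × 2 = 139,104,000 bytes.
Track C: 3 h 9 min 16 s = 11,356 s; 24,000 × 11,356 × 1 × 1 = 272,544,000 bytes.
Total = 1,173,696,000 bytes = 1.09 GiB.

1.09 GiB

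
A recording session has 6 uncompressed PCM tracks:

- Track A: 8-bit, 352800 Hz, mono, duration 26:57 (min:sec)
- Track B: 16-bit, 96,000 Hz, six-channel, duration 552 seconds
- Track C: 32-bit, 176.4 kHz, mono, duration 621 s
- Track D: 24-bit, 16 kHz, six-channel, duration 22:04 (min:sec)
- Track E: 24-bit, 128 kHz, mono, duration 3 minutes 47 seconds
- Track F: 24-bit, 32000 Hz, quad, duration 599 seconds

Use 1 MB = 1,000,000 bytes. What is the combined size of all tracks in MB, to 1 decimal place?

2343.1 MB

Track A: 26:57 (min:sec) = 1,617 s; 352,800 × 1,617 × 1 × 1 = 570,477,600 bytes.
Track B: 96,000 × 552 × 2 × 6 = 635,904,000 bytes.
Track C: 176,400 × 621 × 4 × 1 = 438,177,600 bytes.
Track D: 22:04 (min:sec) = 1,324 s; 16,000 × 1,324 × 3 × 6 = 381,312,000 bytes.
Track E: 3 minutes 47 seconds = 227 s; 128,000 × 227 × 3 × 1 = 87,168,000 bytes.
Track F: 32,000 × 599 × 3 × 4 = 230,016,000 bytes.
Total = 2,343,055,200 bytes = 2343.1 MB.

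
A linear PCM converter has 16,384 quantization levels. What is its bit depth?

14 bits

log2(16,384) = 14.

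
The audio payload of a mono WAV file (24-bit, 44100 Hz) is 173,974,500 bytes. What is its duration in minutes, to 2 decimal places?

Byte rate = 44,100 × 3 × 1 = 132,300 bytes/s.
Duration = 173,974,500 / 132,300 = 1,315 s.
1,315 s / 60 = 21.92 minutes.

21.92 minutes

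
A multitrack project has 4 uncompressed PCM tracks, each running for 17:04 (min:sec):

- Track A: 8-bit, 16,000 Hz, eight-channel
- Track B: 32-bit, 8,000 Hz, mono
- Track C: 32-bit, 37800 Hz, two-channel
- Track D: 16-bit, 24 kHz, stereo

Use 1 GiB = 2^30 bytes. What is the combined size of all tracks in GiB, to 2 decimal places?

17:04 (min:sec) = 1,024 s.
Track A: 16,000 × 1,024 × 1 × 8 = 131,072,000 bytes.
Track B: 8,000 × 1,024 × 4 × 1 = 32,768,000 bytes.
Track C: 37,800 × 1,024 × 4 × 2 = 309,657,600 bytes.
Track D: 24,000 × 1,024 × 2 × 2 = 98,304,000 bytes.
Total = 571,801,600 bytes = 0.53 GiB.

0.53 GiB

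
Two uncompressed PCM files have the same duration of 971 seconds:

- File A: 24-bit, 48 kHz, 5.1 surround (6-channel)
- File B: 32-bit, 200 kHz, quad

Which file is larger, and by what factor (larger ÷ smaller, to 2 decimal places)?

File A: 48,000 × 3 × 6 = 864,000 bytes/s.
File B: 200,000 × 4 × 4 = 3,200,000 bytes/s.
File B is larger; ratio = 3,107,200,000 / 838,944,000 = 3.70.

File B, by a factor of 3.70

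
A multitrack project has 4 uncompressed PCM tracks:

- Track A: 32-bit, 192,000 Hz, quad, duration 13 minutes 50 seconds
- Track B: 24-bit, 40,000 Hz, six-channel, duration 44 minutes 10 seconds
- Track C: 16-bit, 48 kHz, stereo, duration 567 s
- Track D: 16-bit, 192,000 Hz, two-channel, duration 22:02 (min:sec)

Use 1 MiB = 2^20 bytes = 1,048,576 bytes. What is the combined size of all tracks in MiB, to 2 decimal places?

5323.33 MiB

Track A: 13 minutes 50 seconds = 830 s; 192,000 × 830 × 4 × 4 = 2,549,760,000 bytes.
Track B: 44 minutes 10 seconds = 2,650 s; 40,000 × 2,650 × 3 × 6 = 1,908,000,000 bytes.
Track C: 48,000 × 567 × 2 × 2 = 108,864,000 bytes.
Track D: 22:02 (min:sec) = 1,322 s; 192,000 × 1,322 × 2 × 2 = 1,015,296,000 bytes.
Total = 5,581,920,000 bytes = 5323.33 MiB.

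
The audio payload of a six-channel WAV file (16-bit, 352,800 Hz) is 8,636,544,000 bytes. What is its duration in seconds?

2,040 seconds

Byte rate = 352,800 × 2 × 6 = 4,233,600 bytes/s.
Duration = 8,636,544,000 / 4,233,600 = 2,040 s.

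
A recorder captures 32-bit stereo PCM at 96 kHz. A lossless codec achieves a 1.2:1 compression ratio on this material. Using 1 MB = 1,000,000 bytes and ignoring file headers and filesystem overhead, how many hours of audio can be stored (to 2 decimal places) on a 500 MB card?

Uncompressed byte rate = 96,000 × 4 × 2 = 768,000 bytes/s.
After 1.2:1 compression, effective rate ≈ 640000 bytes/s.
Capacity = 500 × 1,000,000 = 500,000,000 bytes.
500,000,000 / effective rate ≈ 781.25 s → 0.22 hours.

0.22 hours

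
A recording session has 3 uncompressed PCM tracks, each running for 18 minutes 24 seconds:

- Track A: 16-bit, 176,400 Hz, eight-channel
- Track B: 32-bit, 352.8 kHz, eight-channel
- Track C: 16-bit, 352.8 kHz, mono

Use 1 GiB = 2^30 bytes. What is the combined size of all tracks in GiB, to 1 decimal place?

18 minutes 24 seconds = 1,104 s.
Track A: 176,400 × 1,104 × 2 × 8 = 3,115,929,600 bytes.
Track B: 352,800 × 1,104 × 4 × 8 = 12,463,718,400 bytes.
Track C: 352,800 × 1,104 × 2 × 1 = 778,982,400 bytes.
Total = 16,358,630,400 bytes = 15.2 GiB.

15.2 GiB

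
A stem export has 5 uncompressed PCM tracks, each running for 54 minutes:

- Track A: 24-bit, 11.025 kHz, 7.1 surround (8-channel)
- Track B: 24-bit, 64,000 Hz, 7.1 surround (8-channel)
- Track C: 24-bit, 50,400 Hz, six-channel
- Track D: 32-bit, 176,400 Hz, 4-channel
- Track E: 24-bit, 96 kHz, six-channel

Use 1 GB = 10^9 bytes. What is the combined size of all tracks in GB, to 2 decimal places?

23.52 GB

54 minutes = 3,240 s.
Track A: 11,025 × 3,240 × 3 × 8 = 857,304,000 bytes.
Track B: 64,000 × 3,240 × 3 × 8 = 4,976,640,000 bytes.
Track C: 50,400 × 3,240 × 3 × 6 = 2,939,328,000 bytes.
Track D: 176,400 × 3,240 × 4 × 4 = 9,144,576,000 bytes.
Track E: 96,000 × 3,240 × 3 × 6 = 5,598,720,000 bytes.
Total = 23,516,568,000 bytes = 23.52 GB.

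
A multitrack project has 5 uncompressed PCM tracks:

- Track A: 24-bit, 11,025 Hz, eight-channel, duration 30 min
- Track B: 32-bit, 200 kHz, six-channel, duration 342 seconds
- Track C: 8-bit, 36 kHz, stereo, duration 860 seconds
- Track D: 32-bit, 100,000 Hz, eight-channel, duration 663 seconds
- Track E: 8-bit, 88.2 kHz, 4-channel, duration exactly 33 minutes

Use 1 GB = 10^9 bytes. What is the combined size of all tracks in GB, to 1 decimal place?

Track A: 30 min = 1,800 s; 11,025 × 1,800 × 3 × 8 = 476,280,000 bytes.
Track B: 200,000 × 342 × 4 × 6 = 1,641,600,000 bytes.
Track C: 36,000 × 860 × 1 × 2 = 61,920,000 bytes.
Track D: 100,000 × 663 × 4 × 8 = 2,121,600,000 bytes.
Track E: exactly 33 minutes = 1,980 s; 88,200 × 1,980 × 1 × 4 = 698,544,000 bytes.
Total = 4,999,944,000 bytes = 5.0 GB.

5.0 GB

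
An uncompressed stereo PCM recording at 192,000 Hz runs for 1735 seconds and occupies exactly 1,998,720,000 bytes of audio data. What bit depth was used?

Bytes per sample = 1,998,720,000 / (192,000 × 1,735 × 2) = 1,998,720,000 / 666,240,000 = 3.
Bit depth = 3 × 8 = 24 bits.

24 bits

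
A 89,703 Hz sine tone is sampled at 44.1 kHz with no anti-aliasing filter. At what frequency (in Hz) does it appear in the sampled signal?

Nyquist = 44,100/2 = 22,050 Hz; 89,703 Hz exceeds it.
Alias = |89,703 − 2×44,100| = |89,703 − 88,200| = 1,503 Hz.

1,503 Hz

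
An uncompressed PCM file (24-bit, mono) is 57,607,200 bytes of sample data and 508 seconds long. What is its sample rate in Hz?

Bytes = sample_rate × seconds × bytes_per_sample × channels.
sample_rate = 57,607,200 / (508 × 3 × 1) = 57,607,200 / 1,524 = 37,800 Hz.

37,800 Hz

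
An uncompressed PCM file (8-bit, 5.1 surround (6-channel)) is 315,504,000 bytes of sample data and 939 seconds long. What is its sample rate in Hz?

Bytes = sample_rate × seconds × bytes_per_sample × channels.
sample_rate = 315,504,000 / (939 × 1 × 6) = 315,504,000 / 5,634 = 56,000 Hz.

56,000 Hz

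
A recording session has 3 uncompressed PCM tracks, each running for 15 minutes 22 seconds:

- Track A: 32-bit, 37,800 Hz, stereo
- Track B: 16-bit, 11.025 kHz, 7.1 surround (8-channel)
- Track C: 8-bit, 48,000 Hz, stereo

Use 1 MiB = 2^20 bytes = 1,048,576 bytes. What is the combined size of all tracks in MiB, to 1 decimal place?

505.4 MiB

15 minutes 22 seconds = 922 s.
Track A: 37,800 × 922 × 4 × 2 = 278,812,800 bytes.
Track B: 11,025 × 922 × 2 × 8 = 162,640,800 bytes.
Track C: 48,000 × 922 × 1 × 2 = 88,512,000 bytes.
Total = 529,965,600 bytes = 505.4 MiB.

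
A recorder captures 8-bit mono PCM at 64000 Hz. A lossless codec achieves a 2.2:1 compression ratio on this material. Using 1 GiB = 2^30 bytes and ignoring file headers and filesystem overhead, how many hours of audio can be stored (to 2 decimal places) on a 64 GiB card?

656.18 hours

Uncompressed byte rate = 64,000 × 1 × 1 = 64,000 bytes/s.
After 2.2:1 compression, effective rate ≈ 29090.91 bytes/s.
Capacity = 64 × 1,073,741,824 = 68,719,476,736 bytes.
68,719,476,736 / effective rate ≈ 2362232.01 s → 656.18 hours.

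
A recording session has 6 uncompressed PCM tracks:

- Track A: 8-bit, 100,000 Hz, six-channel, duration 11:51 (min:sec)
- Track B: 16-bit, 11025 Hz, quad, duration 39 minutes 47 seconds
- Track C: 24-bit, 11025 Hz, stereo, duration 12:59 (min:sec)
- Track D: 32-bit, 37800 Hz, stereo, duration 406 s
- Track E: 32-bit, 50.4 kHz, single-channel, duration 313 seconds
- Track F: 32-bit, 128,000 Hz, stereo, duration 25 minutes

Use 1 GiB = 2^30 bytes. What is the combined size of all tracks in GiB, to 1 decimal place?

Track A: 11:51 (min:sec) = 711 s; 100,000 × 711 × 1 × 6 = 426,600,000 bytes.
Track B: 39 minutes 47 seconds = 2,387 s; 11,025 × 2,387 × 2 × 4 = 210,533,400 bytes.
Track C: 12:59 (min:sec) = 779 s; 11,025 × 779 × 3 × 2 = 51,530,850 bytes.
Track D: 37,800 × 406 × 4 × 2 = 122,774,400 bytes.
Track E: 50,400 × 313 × 4 × 1 = 63,100,800 bytes.
Track F: 25 minutes = 1,500 s; 128,000 × 1,500 × 4 × 2 = 1,536,000,000 bytes.
Total = 2,410,539,450 bytes = 2.2 GiB.

2.2 GiB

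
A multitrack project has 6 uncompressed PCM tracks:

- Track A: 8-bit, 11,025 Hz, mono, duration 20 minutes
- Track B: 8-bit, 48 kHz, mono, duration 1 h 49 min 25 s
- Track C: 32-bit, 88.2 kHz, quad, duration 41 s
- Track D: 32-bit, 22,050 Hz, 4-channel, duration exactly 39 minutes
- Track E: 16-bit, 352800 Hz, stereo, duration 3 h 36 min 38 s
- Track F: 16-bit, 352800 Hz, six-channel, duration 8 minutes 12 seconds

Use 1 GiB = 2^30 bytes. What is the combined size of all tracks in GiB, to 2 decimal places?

Track A: 20 minutes = 1,200 s; 11,025 × 1,200 × 1 × 1 = 13,230,000 bytes.
Track B: 1 h 49 min 25 s = 6,565 s; 48,000 × 6,565 × 1 × 1 = 315,120,000 bytes.
Track C: 88,200 × 41 × 4 × 4 = 57,859,200 bytes.
Track D: exactly 39 minutes = 2,340 s; 22,050 × 2,340 × 4 × 4 = 825,552,000 bytes.
Track E: 3 h 36 min 38 s = 12,998 s; 352,800 × 12,998 × 2 × 2 = 18,342,777,600 bytes.
Track F: 8 minutes 12 seconds = 492 s; 352,800 × 492 × 2 × 6 = 2,082,931,200 bytes.
Total = 21,637,470,000 bytes = 20.15 GiB.

20.15 GiB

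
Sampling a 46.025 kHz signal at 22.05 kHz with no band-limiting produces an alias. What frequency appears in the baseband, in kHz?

1.925 kHz

Nyquist = 22,050/2 = 11,025 Hz; 46,025 Hz exceeds it.
Alias = |46,025 − 2×22,050| = |46,025 − 44,100| = 1,925 Hz = 1.925 kHz.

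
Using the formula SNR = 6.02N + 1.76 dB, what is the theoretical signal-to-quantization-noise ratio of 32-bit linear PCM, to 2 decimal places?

194.40 dB

6.02 × 32 + 1.76 = 194.40 dB.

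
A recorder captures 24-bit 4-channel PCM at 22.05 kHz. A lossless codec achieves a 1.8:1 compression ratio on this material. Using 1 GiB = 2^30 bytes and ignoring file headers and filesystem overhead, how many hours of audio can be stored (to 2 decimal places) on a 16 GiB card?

Uncompressed byte rate = 22,050 × 3 × 4 = 264,600 bytes/s.
After 1.8:1 compression, effective rate ≈ 147000 bytes/s.
Capacity = 16 × 1,073,741,824 = 17,179,869,184 bytes.
17,179,869,184 / effective rate ≈ 116869.86 s → 32.46 hours.

32.46 hours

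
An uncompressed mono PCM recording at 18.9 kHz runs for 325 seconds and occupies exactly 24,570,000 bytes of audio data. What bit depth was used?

Bytes per sample = 24,570,000 / (18,900 × 325 × 1) = 24,570,000 / 6,142,500 = 4.
Bit depth = 4 × 8 = 32 bits.

32 bits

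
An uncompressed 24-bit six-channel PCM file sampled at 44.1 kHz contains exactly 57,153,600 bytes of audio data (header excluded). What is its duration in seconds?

Byte rate = 44,100 × 3 × 6 = 793,800 bytes/s.
Duration = 57,153,600 / 793,800 = 72 s.

72 seconds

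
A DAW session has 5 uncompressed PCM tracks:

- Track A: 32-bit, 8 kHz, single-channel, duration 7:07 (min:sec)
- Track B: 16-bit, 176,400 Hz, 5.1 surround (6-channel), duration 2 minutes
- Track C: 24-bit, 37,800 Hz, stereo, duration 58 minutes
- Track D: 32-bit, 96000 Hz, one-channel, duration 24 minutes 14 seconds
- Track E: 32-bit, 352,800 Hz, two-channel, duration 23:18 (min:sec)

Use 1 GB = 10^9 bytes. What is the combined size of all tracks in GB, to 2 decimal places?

Track A: 7:07 (min:sec) = 427 s; 8,000 × 427 × 4 × 1 = 13,664,000 bytes.
Track B: 2 minutes = 120 s; 176,400 × 120 × 2 × 6 = 254,016,000 bytes.
Track C: 58 minutes = 3,480 s; 37,800 × 3,480 × 3 × 2 = 789,264,000 bytes.
Track D: 24 minutes 14 seconds = 1,454 s; 96,000 × 1,454 × 4 × 1 = 558,336,000 bytes.
Track E: 23:18 (min:sec) = 1,398 s; 352,800 × 1,398 × 4 × 2 = 3,945,715,200 bytes.
Total = 5,560,995,200 bytes = 5.56 GB.

5.56 GB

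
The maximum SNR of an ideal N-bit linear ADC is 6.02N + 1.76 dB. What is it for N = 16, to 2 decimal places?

6.02 × 16 + 1.76 = 98.08 dB.

98.08 dB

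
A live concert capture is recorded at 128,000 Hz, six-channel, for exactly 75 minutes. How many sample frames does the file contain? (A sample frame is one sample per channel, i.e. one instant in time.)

exactly 75 minutes = 4,500 s.
128,000 samples/s × 4,500 s = 576,000,000 frames.

576,000,000 sample frames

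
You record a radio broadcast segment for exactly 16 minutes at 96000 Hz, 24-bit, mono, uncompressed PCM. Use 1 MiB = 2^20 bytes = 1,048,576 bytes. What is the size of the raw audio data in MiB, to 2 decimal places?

263.67 MiB

Duration = exactly 16 minutes = 960 s.
Bytes = 96,000 samples/s × 960 s × 3 bytes/sample × 1 ch = 276,480,000 bytes.
276,480,000 / 1,048,576 = 263.67 MiB.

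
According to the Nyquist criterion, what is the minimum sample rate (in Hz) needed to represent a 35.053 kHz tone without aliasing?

70,106 Hz

Minimum sample rate = 2 × 35,053 Hz = 70,106 Hz.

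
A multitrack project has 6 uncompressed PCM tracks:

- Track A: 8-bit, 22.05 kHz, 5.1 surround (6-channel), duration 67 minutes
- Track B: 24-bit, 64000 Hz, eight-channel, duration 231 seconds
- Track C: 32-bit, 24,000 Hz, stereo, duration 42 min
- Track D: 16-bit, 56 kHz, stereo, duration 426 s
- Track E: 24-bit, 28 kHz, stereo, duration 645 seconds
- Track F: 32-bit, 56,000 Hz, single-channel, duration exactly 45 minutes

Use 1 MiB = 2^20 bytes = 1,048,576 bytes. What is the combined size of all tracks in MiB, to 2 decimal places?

2078.14 MiB

Track A: 67 minutes = 4,020 s; 22,050 × 4,020 × 1 × 6 = 531,846,000 bytes.
Track B: 64,000 × 231 × 3 × 8 = 354,816,000 bytes.
Track C: 42 min = 2,520 s; 24,000 × 2,520 × 4 × 2 = 483,840,000 bytes.
Track D: 56,000 × 426 × 2 × 2 = 95,424,000 bytes.
Track E: 28,000 × 645 × 3 × 2 = 108,360,000 bytes.
Track F: exactly 45 minutes = 2,700 s; 56,000 × 2,700 × 4 × 1 = 604,800,000 bytes.
Total = 2,179,086,000 bytes = 2078.14 MiB.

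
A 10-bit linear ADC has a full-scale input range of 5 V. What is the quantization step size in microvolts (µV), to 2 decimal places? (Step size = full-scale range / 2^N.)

5 V / 2^10 = 5 / 1,024 V = 4882.81 µV.

4882.81 µV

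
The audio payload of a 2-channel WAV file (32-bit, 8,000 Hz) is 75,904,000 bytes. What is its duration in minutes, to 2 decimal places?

19.77 minutes

Byte rate = 8,000 × 4 × 2 = 64,000 bytes/s.
Duration = 75,904,000 / 64,000 = 1,186 s.
1,186 s / 60 = 19.77 minutes.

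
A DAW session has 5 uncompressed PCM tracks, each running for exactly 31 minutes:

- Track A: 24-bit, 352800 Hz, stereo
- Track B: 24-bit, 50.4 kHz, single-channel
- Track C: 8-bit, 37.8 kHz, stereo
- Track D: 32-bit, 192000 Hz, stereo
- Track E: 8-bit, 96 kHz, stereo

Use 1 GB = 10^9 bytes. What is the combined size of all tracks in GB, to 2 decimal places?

7.57 GB

exactly 31 minutes = 1,860 s.
Track A: 352,800 × 1,860 × 3 × 2 = 3,937,248,000 bytes.
Track B: 50,400 × 1,860 × 3 × 1 = 281,232,000 bytes.
Track C: 37,800 × 1,860 × 1 × 2 = 140,616,000 bytes.
Track D: 192,000 × 1,860 × 4 × 2 = 2,856,960,000 bytes.
Track E: 96,000 × 1,860 × 1 × 2 = 357,120,000 bytes.
Total = 7,573,176,000 bytes = 7.57 GB.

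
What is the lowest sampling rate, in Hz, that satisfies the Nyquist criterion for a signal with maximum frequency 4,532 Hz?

9,064 Hz

Minimum sample rate = 2 × 4,532 Hz = 9,064 Hz.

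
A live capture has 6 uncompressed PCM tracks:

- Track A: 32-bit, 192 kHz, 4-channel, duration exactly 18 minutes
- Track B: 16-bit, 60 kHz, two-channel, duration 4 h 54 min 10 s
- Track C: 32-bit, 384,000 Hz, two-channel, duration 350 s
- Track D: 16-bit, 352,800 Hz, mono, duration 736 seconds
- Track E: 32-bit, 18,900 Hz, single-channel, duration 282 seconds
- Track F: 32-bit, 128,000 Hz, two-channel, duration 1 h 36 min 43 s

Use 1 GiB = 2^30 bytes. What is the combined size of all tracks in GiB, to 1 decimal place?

14.1 GiB

Track A: exactly 18 minutes = 1,080 s; 192,000 × 1,080 × 4 × 4 = 3,317,760,000 bytes.
Track B: 4 h 54 min 10 s = 17,650 s; 60,000 × 17,650 × 2 × 2 = 4,236,000,000 bytes.
Track C: 384,000 × 350 × 4 × 2 = 1,075,200,000 bytes.
Track D: 352,800 × 736 × 2 × 1 = 519,321,600 bytes.
Track E: 18,900 × 282 × 4 × 1 = 21,319,200 bytes.
Track F: 1 h 36 min 43 s = 5,803 s; 128,000 × 5,803 × 4 × 2 = 5,942,272,000 bytes.
Total = 15,111,872,800 bytes = 14.1 GiB.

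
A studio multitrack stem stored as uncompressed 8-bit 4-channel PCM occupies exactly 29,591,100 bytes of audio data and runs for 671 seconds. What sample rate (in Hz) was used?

Bytes = sample_rate × seconds × bytes_per_sample × channels.
sample_rate = 29,591,100 / (671 × 1 × 4) = 29,591,100 / 2,684 = 11,025 Hz.

11,025 Hz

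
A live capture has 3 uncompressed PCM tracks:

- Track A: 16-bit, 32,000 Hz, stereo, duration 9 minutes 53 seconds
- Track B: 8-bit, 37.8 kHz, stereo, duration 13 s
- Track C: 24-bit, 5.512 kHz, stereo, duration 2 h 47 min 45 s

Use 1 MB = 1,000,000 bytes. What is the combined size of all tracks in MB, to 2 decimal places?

409.76 MB

Track A: 9 minutes 53 seconds = 593 s; 32,000 × 593 × 2 × 2 = 75,904,000 bytes.
Track B: 37,800 × 13 × 1 × 2 = 982,800 bytes.
Track C: 2 h 47 min 45 s = 10,065 s; 5,512 × 10,065 × 3 × 2 = 332,869,680 bytes.
Total = 409,756,480 bytes = 409.76 MB.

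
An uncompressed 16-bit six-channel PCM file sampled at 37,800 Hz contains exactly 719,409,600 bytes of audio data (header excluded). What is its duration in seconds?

Byte rate = 37,800 × 2 × 6 = 453,600 bytes/s.
Duration = 719,409,600 / 453,600 = 1,586 s.

1,586 seconds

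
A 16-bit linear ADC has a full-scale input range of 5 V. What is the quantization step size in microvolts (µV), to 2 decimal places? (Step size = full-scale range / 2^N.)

5 V / 2^16 = 5 / 65,536 V = 76.29 µV.

76.29 µV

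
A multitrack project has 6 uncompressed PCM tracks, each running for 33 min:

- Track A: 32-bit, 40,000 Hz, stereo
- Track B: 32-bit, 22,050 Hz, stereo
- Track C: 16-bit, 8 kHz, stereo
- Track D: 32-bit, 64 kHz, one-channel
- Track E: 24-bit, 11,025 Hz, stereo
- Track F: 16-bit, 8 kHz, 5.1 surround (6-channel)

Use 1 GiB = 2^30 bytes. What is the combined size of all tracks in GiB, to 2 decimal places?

1.75 GiB

33 min = 1,980 s.
Track A: 40,000 × 1,980 × 4 × 2 = 633,600,000 bytes.
Track B: 22,050 × 1,980 × 4 × 2 = 349,272,000 bytes.
Track C: 8,000 × 1,980 × 2 × 2 = 63,360,000 bytes.
Track D: 64,000 × 1,980 × 4 × 1 = 506,880,000 bytes.
Track E: 11,025 × 1,980 × 3 × 2 = 130,977,000 bytes.
Track F: 8,000 × 1,980 × 2 × 6 = 190,080,000 bytes.
Total = 1,874,169,000 bytes = 1.75 GiB.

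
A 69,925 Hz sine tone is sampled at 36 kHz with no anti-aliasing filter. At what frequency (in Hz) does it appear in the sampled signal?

2,075 Hz

Nyquist = 36,000/2 = 18,000 Hz; 69,925 Hz exceeds it.
Alias = |69,925 − 2×36,000| = |69,925 − 72,000| = 2,075 Hz.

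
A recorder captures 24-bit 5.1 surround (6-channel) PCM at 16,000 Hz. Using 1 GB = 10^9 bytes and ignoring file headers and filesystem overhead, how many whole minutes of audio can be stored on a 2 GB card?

115 minutes

Uncompressed byte rate = 16,000 × 3 × 6 = 288,000 bytes/s.
Capacity = 2 × 1,000,000,000 = 2,000,000,000 bytes.
2,000,000,000 / 288,000 ≈ 6944.44 s → 115 minutes.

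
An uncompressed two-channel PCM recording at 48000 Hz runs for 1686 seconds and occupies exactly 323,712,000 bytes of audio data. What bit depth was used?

Bytes per sample = 323,712,000 / (48,000 × 1,686 × 2) = 323,712,000 / 161,856,000 = 2.
Bit depth = 2 × 8 = 16 bits.

16 bits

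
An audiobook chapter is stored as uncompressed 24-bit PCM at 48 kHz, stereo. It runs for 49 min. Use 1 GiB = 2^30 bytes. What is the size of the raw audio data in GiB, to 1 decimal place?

0.8 GiB

Duration = 49 min = 2,940 s.
Bytes = 48,000 samples/s × 2,940 s × 3 bytes/sample × 2 ch = 846,720,000 bytes.
846,720,000 / 1,073,741,824 = 0.8 GiB.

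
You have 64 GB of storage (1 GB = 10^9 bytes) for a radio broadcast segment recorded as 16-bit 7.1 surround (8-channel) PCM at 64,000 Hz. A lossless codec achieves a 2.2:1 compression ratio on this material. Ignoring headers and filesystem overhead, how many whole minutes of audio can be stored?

Uncompressed byte rate = 64,000 × 2 × 8 = 1,024,000 bytes/s.
After 2.2:1 compression, effective rate ≈ 465454.55 bytes/s.
Capacity = 64 × 1,000,000,000 = 64,000,000,000 bytes.
64,000,000,000 / effective rate ≈ 137500 s → 2,291 minutes.

2,291 minutes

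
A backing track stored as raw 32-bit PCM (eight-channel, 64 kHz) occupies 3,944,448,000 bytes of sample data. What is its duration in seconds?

Byte rate = 64,000 × 4 × 8 = 2,048,000 bytes/s.
Duration = 3,944,448,000 / 2,048,000 = 1,926 s.

1,926 seconds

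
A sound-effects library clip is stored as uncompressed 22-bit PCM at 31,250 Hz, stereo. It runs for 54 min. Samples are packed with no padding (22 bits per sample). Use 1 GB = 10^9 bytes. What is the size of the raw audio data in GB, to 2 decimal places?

0.56 GB

Duration = 54 min = 3,240 s.
Bits = 31,250 × 3,240 × 22 × 2 = 4,455,000,000 bits = 556,875,000 bytes.
556,875,000 / 1,000,000,000 = 0.56 GB.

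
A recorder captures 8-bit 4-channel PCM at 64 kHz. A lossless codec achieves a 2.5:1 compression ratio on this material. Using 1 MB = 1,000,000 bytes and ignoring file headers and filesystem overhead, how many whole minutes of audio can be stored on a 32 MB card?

5 minutes

Uncompressed byte rate = 64,000 × 1 × 4 = 256,000 bytes/s.
After 2.5:1 compression, effective rate ≈ 102400 bytes/s.
Capacity = 32 × 1,000,000 = 32,000,000 bytes.
32,000,000 / effective rate ≈ 312.5 s → 5 minutes.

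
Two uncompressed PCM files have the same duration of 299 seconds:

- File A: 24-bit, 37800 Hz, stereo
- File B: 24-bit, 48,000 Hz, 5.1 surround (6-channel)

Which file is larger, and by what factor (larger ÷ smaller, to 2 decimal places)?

File A: 37,800 × 3 × 2 = 226,800 bytes/s.
File B: 48,000 × 3 × 6 = 864,000 bytes/s.
File B is larger; ratio = 258,336,000 / 67,813,200 = 3.81.

File B, by a factor of 3.81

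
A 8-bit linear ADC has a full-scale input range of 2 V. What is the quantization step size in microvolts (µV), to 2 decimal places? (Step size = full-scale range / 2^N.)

2 V / 2^8 = 2 / 256 V = 7812.50 µV.

7812.50 µV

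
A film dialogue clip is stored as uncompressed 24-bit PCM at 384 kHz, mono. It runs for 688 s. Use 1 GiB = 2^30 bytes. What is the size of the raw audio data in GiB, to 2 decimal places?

0.74 GiB

Bytes = 384,000 samples/s × 688 s × 3 bytes/sample × 1 ch = 792,576,000 bytes.
792,576,000 / 1,073,741,824 = 0.74 GiB.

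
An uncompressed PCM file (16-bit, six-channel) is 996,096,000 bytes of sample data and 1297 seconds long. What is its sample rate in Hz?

64,000 Hz

Bytes = sample_rate × seconds × bytes_per_sample × channels.
sample_rate = 996,096,000 / (1,297 × 2 × 6) = 996,096,000 / 15,564 = 64,000 Hz.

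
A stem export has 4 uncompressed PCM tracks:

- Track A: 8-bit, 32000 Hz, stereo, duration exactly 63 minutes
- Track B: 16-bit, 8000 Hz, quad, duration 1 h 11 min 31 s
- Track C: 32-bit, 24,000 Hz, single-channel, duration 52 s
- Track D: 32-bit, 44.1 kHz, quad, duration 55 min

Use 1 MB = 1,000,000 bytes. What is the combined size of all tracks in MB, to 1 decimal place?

Track A: exactly 63 minutes = 3,780 s; 32,000 × 3,780 × 1 × 2 = 241,920,000 bytes.
Track B: 1 h 11 min 31 s = 4,291 s; 8,000 × 4,291 × 2 × 4 = 274,624,000 bytes.
Track C: 24,000 × 52 × 4 × 1 = 4,992,000 bytes.
Track D: 55 min = 3,300 s; 44,100 × 3,300 × 4 × 4 = 2,328,480,000 bytes.
Total = 2,850,016,000 bytes = 2850.0 MB.

2850.0 MB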